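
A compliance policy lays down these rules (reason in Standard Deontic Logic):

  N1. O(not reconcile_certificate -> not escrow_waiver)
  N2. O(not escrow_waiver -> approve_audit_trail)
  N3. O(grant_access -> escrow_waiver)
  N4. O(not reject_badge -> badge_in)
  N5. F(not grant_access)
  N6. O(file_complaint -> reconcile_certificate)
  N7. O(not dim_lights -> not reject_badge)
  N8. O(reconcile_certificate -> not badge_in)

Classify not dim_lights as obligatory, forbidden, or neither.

F(not grant_access) at premise 5 means O(grant_access).
With premise 3, O(grant_access -> escrow_waiver), the K-axiom yields O(escrow_waiver).
Premise 1 is O(not reconcile_certificate -> not escrow_waiver); contrapositively O(escrow_waiver -> reconcile_certificate). Since O(escrow_waiver) holds, K gives O(reconcile_certificate).
Premise 8 is O(reconcile_certificate -> not badge_in); since O(reconcile_certificate), deontic closure gives O(not badge_in).
The contrapositive of premise 4 (O(not reject_badge -> badge_in)) is O(not badge_in -> reject_badge), and O(not badge_in) is already established, so O(reject_badge).
Premise 7, O(not dim_lights -> not reject_badge), contraposes to O(reject_badge -> dim_lights); with O(reject_badge) we get O(dim_lights).
Premises 2, 6 do not contribute to this derivation.
Thus O(dim_lights), which is F(not dim_lights): not dim_lights is forbidden.

Forbidden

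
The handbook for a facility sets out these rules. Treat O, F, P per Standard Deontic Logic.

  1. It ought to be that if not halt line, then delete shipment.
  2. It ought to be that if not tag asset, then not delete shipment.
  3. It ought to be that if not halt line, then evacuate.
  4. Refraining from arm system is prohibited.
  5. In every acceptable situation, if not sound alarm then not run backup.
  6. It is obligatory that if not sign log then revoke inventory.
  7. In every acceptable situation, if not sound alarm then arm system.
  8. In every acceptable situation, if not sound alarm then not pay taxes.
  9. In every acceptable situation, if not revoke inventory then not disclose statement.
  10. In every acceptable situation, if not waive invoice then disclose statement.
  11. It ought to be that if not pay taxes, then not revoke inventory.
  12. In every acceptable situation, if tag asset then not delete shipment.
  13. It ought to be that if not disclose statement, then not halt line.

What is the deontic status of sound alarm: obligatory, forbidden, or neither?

By case analysis on ¬tag_asset: premise 2 gives O(¬tag_asset → ¬delete_shipment) and premise 12 gives O(tag_asset → ¬delete_shipment), so O(¬delete_shipment) either way.
Premise 1 is O(¬halt_line → delete_shipment); contrapositively O(¬delete_shipment → halt_line). Since O(¬delete_shipment) holds, K gives O(halt_line).
Premise 13 is O(¬disclose_statement → ¬halt_line); contrapositively O(halt_line → disclose_statement). Since O(halt_line) holds, K gives O(disclose_statement).
Premise 9 is O(¬revoke_inventory → ¬disclose_statement); contrapositively O(disclose_statement → revoke_inventory). Since O(disclose_statement) holds, K gives O(revoke_inventory).
The contrapositive of premise 11 (O(¬pay_taxes → ¬revoke_inventory)) is O(revoke_inventory → pay_taxes), and O(revoke_inventory) is already established, so O(pay_taxes).
The contrapositive of premise 8 (O(¬sound_alarm → ¬pay_taxes)) is O(pay_taxes → sound_alarm), and O(pay_taxes) is already established, so O(sound_alarm).
Premises 3, 4, 5, 6, 7, 10 do not contribute to this derivation.
Hence sound_alarm is obligatory.

Obligatory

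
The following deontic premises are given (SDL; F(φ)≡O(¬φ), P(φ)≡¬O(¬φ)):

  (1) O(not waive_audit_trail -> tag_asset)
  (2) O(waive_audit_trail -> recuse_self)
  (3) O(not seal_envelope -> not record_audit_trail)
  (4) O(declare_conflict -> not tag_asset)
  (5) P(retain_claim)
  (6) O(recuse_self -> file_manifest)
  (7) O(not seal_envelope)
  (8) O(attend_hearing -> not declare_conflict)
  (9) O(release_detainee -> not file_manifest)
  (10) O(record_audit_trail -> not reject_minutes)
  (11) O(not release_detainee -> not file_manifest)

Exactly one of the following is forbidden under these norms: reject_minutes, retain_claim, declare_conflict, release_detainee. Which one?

declare_conflict

Premises 9 and 11 cover both cases: O(release_detainee -> not file_manifest) and O(not release_detainee -> not file_manifest). Since release_detainee ∨ not release_detainee is a tautology, O(not file_manifest) follows.
Premise 6, O(recuse_self -> file_manifest), contraposes to O(not file_manifest -> not recuse_self); with O(not file_manifest) we get O(not recuse_self).
The contrapositive of premise 2 (O(waive_audit_trail -> recuse_self)) is O(not recuse_self -> not waive_audit_trail), and O(not recuse_self) is already established, so O(not waive_audit_trail).
Applying K to premise 1 (O(not waive_audit_trail -> tag_asset)) and O(not waive_audit_trail) yields O(tag_asset).
Premise 4, O(declare_conflict -> not tag_asset), contraposes to O(tag_asset -> not declare_conflict); with O(tag_asset) we get O(not declare_conflict).
So O(not declare_conflict) holds, i.e. declare_conflict is forbidden. None of the other listed options is forbidden under the premises.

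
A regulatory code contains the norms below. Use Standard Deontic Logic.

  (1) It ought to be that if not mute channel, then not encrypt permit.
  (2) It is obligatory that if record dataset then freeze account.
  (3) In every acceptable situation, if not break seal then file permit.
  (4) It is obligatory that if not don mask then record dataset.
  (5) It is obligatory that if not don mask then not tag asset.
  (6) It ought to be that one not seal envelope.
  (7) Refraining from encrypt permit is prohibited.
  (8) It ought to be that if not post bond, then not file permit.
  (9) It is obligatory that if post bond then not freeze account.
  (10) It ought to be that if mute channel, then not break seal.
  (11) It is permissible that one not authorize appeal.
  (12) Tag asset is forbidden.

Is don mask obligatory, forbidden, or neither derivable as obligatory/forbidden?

Premise 7 is F(¬encrypt_permit), i.e. O(encrypt_permit).
Premise 1, O(¬mute_channel → ¬encrypt_permit), contraposes to O(encrypt_permit → mute_channel); with O(encrypt_permit) we get O(mute_channel).
From O(mute_channel) and premise 10, O(mute_channel → ¬break_seal), we obtain O(¬break_seal).
Premise 3 is O(¬break_seal → file_permit); since O(¬break_seal), deontic closure gives O(file_permit).
Premise 8 is O(¬post_bond → ¬file_permit); contrapositively O(file_permit → post_bond). Since O(file_permit) holds, K gives O(post_bond).
With premise 9, O(post_bond → ¬freeze_account), the K-axiom yields O(¬freeze_account).
Premise 2, O(record_dataset → freeze_account), contraposes to O(¬freeze_account → ¬record_dataset); with O(¬freeze_account) we get O(¬record_dataset).
Premise 4, O(¬don_mask → record_dataset), contraposes to O(¬record_dataset → don_mask); with O(¬record_dataset) we get O(don_mask).
Premises 5, 6, 11, 12 do not contribute to this derivation.
Hence don_mask is obligatory.

Obligatory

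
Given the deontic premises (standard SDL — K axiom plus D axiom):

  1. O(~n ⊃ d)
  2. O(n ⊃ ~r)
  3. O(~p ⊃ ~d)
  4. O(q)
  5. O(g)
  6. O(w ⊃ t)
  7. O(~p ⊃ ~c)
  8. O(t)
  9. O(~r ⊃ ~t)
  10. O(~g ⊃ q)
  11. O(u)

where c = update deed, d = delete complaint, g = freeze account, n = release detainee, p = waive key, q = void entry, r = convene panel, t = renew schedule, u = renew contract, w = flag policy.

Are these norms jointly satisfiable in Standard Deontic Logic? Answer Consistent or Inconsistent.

Consistent

Premise 10 is O(~g ⊃ q); even if O(q) held, inferring O(~g) would be affirming the consequent — invalid.
So O(~g) is not derivable, and the apparent clash with O(g) does not arise.
A world satisfying every obligation exists (e.g. c=false, d=true, g=true, n=false, p=true, q=true, r=true, t=true, u=true, w=false); no atom is both obligatory and forbidden, so the set is consistent.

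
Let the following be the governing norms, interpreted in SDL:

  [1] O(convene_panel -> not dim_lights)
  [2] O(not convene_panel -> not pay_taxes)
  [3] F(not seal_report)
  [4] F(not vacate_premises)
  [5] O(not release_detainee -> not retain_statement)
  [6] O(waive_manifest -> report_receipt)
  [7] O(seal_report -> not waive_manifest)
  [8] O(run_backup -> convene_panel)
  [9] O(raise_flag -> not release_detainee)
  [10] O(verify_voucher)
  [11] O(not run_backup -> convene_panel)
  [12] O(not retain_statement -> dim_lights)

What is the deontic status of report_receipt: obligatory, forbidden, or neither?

Neither

Premise 6 is O(waive_manifest -> report_receipt), but O(waive_manifest) is not derivable from the premises, so it does not yield O(report_receipt).
No premise or chain of K-axiom applications forces O(report_receipt), and none forces O(not report_receipt). So report_receipt is neither obligatory nor forbidden under these norms.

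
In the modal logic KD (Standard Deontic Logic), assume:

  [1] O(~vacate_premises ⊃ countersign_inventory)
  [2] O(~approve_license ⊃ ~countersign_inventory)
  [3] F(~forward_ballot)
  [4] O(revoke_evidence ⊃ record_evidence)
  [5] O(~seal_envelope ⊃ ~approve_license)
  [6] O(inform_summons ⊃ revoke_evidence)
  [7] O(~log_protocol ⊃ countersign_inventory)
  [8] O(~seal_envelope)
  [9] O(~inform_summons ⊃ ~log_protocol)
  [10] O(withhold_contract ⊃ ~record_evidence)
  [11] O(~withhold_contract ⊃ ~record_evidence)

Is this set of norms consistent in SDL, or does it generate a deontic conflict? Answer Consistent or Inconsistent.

Premises 10 and 11 are O(withhold_contract ⊃ ~record_evidence) and O(~withhold_contract ⊃ ~record_evidence); every ideal world satisfies withhold_contract or ~withhold_contract, so in either case ~record_evidence holds — hence O(~record_evidence).
Premise 4, O(revoke_evidence ⊃ record_evidence), contraposes to O(~record_evidence ⊃ ~revoke_evidence); with O(~record_evidence) we get O(~revoke_evidence).
The contrapositive of premise 6 (O(inform_summons ⊃ revoke_evidence)) is O(~revoke_evidence ⊃ ~inform_summons), and O(~revoke_evidence) is already established, so O(~inform_summons).
Applying K to premise 9 (O(~inform_summons ⊃ ~log_protocol)) and O(~inform_summons) yields O(~log_protocol).
With premise 7, O(~log_protocol ⊃ countersign_inventory), the K-axiom yields O(countersign_inventory).
Premise 2 is O(~approve_license ⊃ ~countersign_inventory); contrapositively O(countersign_inventory ⊃ approve_license). Since O(countersign_inventory) holds, K gives O(approve_license).
Premise 5, O(~seal_envelope ⊃ ~approve_license), contraposes to O(approve_license ⊃ seal_envelope); with O(approve_license) we get O(seal_envelope).
Yet premise 8 states O(~seal_envelope).
We now have both O(seal_envelope) and O(~seal_envelope) — seal_envelope is simultaneously obligatory and forbidden, violating the D-axiom.

Inconsistent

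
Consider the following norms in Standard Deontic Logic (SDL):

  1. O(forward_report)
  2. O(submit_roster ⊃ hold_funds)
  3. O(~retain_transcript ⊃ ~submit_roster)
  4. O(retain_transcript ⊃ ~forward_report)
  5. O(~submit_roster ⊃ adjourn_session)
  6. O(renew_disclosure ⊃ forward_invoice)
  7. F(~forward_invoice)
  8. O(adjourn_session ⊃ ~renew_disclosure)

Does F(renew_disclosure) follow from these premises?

Premise 1 gives O(forward_report).
Premise 4 is O(retain_transcript ⊃ ~forward_report); contrapositively O(forward_report ⊃ ~retain_transcript). Since O(forward_report) holds, K gives O(~retain_transcript).
With premise 3, O(~retain_transcript ⊃ ~submit_roster), the K-axiom yields O(~submit_roster).
With premise 5, O(~submit_roster ⊃ adjourn_session), the K-axiom yields O(adjourn_session).
Applying K to premise 8 (O(adjourn_session ⊃ ~renew_disclosure)) and O(adjourn_session) yields O(~renew_disclosure).
Premises 2, 6, 7 do not contribute to this derivation.
So O(~renew_disclosure) holds, i.e. F(renew_disclosure). The claim follows.

Yes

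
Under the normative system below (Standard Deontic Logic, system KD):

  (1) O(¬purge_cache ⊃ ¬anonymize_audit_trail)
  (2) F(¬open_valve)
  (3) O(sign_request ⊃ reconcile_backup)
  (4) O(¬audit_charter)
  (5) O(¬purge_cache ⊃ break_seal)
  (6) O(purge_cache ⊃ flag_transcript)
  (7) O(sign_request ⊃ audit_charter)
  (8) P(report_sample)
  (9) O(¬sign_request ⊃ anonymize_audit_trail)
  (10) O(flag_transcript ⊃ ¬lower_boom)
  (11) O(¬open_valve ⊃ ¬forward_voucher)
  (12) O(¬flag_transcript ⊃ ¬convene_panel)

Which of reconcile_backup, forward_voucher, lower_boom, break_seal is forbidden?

Premise 4 gives O(¬audit_charter).
The contrapositive of premise 7 (O(sign_request ⊃ audit_charter)) is O(¬audit_charter ⊃ ¬sign_request), and O(¬audit_charter) is already established, so O(¬sign_request).
Applying K to premise 9 (O(¬sign_request ⊃ anonymize_audit_trail)) and O(¬sign_request) yields O(anonymize_audit_trail).
Premise 1, O(¬purge_cache ⊃ ¬anonymize_audit_trail), contraposes to O(anonymize_audit_trail ⊃ purge_cache); with O(anonymize_audit_trail) we get O(purge_cache).
From O(purge_cache) and premise 6, O(purge_cache ⊃ flag_transcript), we obtain O(flag_transcript).
From O(flag_transcript) and premise 10, O(flag_transcript ⊃ ¬lower_boom), we obtain O(¬lower_boom).
So O(¬lower_boom) holds, i.e. lower_boom is forbidden. None of the other listed options is forbidden under the premises.

lower_boom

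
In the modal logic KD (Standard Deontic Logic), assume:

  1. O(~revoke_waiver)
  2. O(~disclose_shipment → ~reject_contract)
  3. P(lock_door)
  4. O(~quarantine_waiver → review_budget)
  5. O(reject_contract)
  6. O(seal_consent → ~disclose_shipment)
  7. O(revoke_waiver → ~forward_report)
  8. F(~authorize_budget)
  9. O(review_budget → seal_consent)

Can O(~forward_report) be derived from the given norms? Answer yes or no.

No

Premise 7 is O(revoke_waiver → ~forward_report), but O(revoke_waiver) is not derivable from the premises, so it does not yield O(~forward_report).
No other premise forces O(~forward_report). An ideal world satisfying every premise can still have ~forward_report false, so O(~forward_report) is not derivable.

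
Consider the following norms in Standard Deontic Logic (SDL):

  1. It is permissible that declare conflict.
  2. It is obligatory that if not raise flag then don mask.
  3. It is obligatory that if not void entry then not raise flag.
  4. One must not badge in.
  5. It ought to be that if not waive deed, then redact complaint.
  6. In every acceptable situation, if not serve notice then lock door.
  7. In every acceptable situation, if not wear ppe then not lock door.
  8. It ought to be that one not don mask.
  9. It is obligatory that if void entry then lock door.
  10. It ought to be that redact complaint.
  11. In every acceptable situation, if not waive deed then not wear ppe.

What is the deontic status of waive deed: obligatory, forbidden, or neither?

Obligatory

From premise 8 we have O(¬don_mask).
Premise 2, O(¬raise_flag → don_mask), contraposes to O(¬don_mask → raise_flag); with O(¬don_mask) we get O(raise_flag).
Premise 3 is O(¬void_entry → ¬raise_flag); contrapositively O(raise_flag → void_entry). Since O(raise_flag) holds, K gives O(void_entry).
From O(void_entry) and premise 9, O(void_entry → lock_door), we obtain O(lock_door).
The contrapositive of premise 7 (O(¬wear_ppe → ¬lock_door)) is O(lock_door → wear_ppe), and O(lock_door) is already established, so O(wear_ppe).
The contrapositive of premise 11 (O(¬waive_deed → ¬wear_ppe)) is O(wear_ppe → waive_deed), and O(wear_ppe) is already established, so O(waive_deed).
Premises 1, 4, 5, 6, 10 do not contribute to this derivation.
Hence waive_deed is obligatory.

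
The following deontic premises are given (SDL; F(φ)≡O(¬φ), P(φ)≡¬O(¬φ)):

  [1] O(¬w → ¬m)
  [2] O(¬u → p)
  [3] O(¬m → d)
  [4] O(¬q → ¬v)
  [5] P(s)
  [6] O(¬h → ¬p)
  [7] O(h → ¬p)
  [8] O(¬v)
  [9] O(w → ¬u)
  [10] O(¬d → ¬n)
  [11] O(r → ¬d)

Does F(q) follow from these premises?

Premise 4 is O(¬q → ¬v); even if O(¬v) held, inferring O(¬q) would be affirming the consequent — invalid.
No other premise forces O(¬q). An ideal world satisfying every premise can still have q true, so F(q) is not derivable.

No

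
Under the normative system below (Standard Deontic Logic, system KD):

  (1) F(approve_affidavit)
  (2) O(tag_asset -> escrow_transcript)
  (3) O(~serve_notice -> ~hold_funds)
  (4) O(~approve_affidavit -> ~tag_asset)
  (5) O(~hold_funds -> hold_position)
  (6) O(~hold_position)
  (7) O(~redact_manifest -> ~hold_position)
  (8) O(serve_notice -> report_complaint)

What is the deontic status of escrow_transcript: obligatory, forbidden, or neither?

Neither

Premise 2 is O(tag_asset -> escrow_transcript), but O(tag_asset) is not derivable from the premises, so it does not yield O(escrow_transcript).
No premise or chain of K-axiom applications forces O(escrow_transcript), and none forces O(~escrow_transcript). So escrow_transcript is neither obligatory nor forbidden under these norms.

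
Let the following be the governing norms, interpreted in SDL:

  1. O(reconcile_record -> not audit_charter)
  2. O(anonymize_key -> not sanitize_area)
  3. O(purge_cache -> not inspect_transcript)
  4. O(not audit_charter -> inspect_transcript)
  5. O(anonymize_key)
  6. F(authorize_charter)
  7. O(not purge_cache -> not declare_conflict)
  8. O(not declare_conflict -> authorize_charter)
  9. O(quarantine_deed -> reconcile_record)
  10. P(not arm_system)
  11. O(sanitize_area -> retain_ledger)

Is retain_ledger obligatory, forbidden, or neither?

Neither

Premise 11 is O(sanitize_area -> retain_ledger), but O(sanitize_area) is not derivable from the premises, so it does not yield O(retain_ledger).
No premise or chain of K-axiom applications forces O(retain_ledger), and none forces O(not retain_ledger). So retain_ledger is neither obligatory nor forbidden under these norms.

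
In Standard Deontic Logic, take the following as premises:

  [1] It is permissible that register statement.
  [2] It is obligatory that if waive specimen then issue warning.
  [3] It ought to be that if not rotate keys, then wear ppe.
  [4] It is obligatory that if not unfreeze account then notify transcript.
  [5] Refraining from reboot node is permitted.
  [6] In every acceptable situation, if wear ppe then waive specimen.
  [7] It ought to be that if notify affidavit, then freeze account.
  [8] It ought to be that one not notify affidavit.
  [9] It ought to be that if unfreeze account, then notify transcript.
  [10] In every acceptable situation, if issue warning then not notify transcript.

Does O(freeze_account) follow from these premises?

Premise 7 is O(notify_affidavit → freeze_account), but O(notify_affidavit) is not derivable from the premises, so it does not yield O(freeze_account).
No other premise forces O(freeze_account). An ideal world satisfying every premise can still have freeze_account false, so O(freeze_account) is not derivable.

No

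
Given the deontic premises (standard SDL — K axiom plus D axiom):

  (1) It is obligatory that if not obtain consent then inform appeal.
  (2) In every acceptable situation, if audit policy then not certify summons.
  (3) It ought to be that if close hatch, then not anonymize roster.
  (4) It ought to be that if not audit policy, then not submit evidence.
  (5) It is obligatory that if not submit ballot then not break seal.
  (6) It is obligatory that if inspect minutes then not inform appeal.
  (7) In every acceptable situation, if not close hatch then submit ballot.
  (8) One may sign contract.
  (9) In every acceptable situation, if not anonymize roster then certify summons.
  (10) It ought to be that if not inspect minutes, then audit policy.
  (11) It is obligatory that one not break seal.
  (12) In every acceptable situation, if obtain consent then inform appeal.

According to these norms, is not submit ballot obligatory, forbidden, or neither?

Forbidden

Premises 12 and 1 are O(obtain_consent → inform_appeal) and O(¬obtain_consent → inform_appeal); every ideal world satisfies obtain_consent or ¬obtain_consent, so in either case inform_appeal holds — hence O(inform_appeal).
The contrapositive of premise 6 (O(inspect_minutes → ¬inform_appeal)) is O(inform_appeal → ¬inspect_minutes), and O(inform_appeal) is already established, so O(¬inspect_minutes).
Applying K to premise 10 (O(¬inspect_minutes → audit_policy)) and O(¬inspect_minutes) yields O(audit_policy).
Applying K to premise 2 (O(audit_policy → ¬certify_summons)) and O(audit_policy) yields O(¬certify_summons).
Premise 9 is O(¬anonymize_roster → certify_summons); contrapositively O(¬certify_summons → anonymize_roster). Since O(¬certify_summons) holds, K gives O(anonymize_roster).
Premise 3, O(close_hatch → ¬anonymize_roster), contraposes to O(anonymize_roster → ¬close_hatch); with O(anonymize_roster) we get O(¬close_hatch).
From O(¬close_hatch) and premise 7, O(¬close_hatch → submit_ballot), we obtain O(submit_ballot).
Premises 4, 5, 8, 11 do not contribute to this derivation.
Thus O(submit_ballot), which is F(¬submit_ballot): ¬submit_ballot is forbidden.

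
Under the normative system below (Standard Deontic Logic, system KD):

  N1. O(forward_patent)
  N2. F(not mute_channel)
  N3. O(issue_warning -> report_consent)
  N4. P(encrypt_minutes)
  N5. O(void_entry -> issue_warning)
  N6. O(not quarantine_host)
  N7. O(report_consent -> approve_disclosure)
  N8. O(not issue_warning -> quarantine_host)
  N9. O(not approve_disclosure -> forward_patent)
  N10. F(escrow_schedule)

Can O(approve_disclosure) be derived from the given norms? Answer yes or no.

Yes

Premise 6 gives O(not quarantine_host).
Premise 8 is O(not issue_warning -> quarantine_host); contrapositively O(not quarantine_host -> issue_warning). Since O(not quarantine_host) holds, K gives O(issue_warning).
Applying K to premise 3 (O(issue_warning -> report_consent)) and O(issue_warning) yields O(report_consent).
Premise 7 is O(report_consent -> approve_disclosure); since O(report_consent), deontic closure gives O(approve_disclosure).
Premises 1, 2, 4, 5, 9, 10 do not contribute to this derivation.
So O(approve_disclosure) follows.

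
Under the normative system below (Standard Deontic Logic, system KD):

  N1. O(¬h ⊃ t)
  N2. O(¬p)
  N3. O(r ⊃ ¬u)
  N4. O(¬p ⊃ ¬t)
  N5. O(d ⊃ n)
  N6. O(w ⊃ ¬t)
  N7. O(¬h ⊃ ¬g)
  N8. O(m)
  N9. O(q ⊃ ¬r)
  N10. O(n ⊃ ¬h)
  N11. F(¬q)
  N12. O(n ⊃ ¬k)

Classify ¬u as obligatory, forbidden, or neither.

Neither

Premise 3 is O(r ⊃ ¬u), but O(r) is not derivable from the premises, so it does not yield O(¬u).
No premise or chain of K-axiom applications forces O(¬u), and none forces O(u). So ¬u is neither obligatory nor forbidden under these norms.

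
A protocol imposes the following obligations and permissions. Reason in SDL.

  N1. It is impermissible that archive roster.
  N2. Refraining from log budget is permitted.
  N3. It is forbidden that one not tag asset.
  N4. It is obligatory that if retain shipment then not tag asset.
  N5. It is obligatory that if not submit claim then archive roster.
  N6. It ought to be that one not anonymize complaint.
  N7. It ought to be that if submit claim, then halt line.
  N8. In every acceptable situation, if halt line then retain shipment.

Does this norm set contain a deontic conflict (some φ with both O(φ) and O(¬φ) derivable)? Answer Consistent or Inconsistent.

Inconsistent

Premise 3 is F(¬tag_asset), i.e. O(tag_asset).
Premise 4 is O(retain_shipment → ¬tag_asset); contrapositively O(tag_asset → ¬retain_shipment). Since O(tag_asset) holds, K gives O(¬retain_shipment).
Premise 8, O(halt_line → retain_shipment), contraposes to O(¬retain_shipment → ¬halt_line); with O(¬retain_shipment) we get O(¬halt_line).
Premise 7 is O(submit_claim → halt_line); contrapositively O(¬halt_line → ¬submit_claim). Since O(¬halt_line) holds, K gives O(¬submit_claim).
From O(¬submit_claim) and premise 5, O(¬submit_claim → archive_roster), we obtain O(archive_roster).
However, F(archive_roster) at premise 1 amounts to O(¬archive_roster).
We now have both O(archive_roster) and O(¬archive_roster) — archive_roster is simultaneously obligatory and forbidden, violating the D-axiom.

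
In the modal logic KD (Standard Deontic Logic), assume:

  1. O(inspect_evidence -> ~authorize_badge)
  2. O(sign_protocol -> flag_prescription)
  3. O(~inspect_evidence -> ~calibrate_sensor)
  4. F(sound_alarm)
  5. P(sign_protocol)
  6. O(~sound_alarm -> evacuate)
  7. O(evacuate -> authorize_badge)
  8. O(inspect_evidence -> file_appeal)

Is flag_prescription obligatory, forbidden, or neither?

Neither

Premise 2 is O(sign_protocol -> flag_prescription), but O(sign_protocol) is not derivable from the premises (the permission P(sign_protocol) asserts only ~O(~sign_protocol), not O(sign_protocol)), so it does not yield O(flag_prescription).
No premise or chain of K-axiom applications forces O(flag_prescription), and none forces O(~flag_prescription). So flag_prescription is neither obligatory nor forbidden under these norms.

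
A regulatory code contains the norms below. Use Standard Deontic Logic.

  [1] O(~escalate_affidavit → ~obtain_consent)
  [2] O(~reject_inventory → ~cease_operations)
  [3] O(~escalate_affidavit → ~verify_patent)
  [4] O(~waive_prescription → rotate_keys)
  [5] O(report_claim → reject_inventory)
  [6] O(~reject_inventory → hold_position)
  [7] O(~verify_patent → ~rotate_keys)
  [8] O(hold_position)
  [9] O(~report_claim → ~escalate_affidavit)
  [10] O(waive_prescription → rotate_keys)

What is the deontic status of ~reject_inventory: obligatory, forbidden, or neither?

By case analysis on ~waive_prescription: premise 4 gives O(~waive_prescription → rotate_keys) and premise 10 gives O(waive_prescription → rotate_keys), so O(rotate_keys) either way.
Premise 7 is O(~verify_patent → ~rotate_keys); contrapositively O(rotate_keys → verify_patent). Since O(rotate_keys) holds, K gives O(verify_patent).
Premise 3 is O(~escalate_affidavit → ~verify_patent); contrapositively O(verify_patent → escalate_affidavit). Since O(verify_patent) holds, K gives O(escalate_affidavit).
The contrapositive of premise 9 (O(~report_claim → ~escalate_affidavit)) is O(escalate_affidavit → report_claim), and O(escalate_affidavit) is already established, so O(report_claim).
From O(report_claim) and premise 5, O(report_claim → reject_inventory), we obtain O(reject_inventory).
Premises 1, 2, 6, 8 do not contribute to this derivation.
Thus O(reject_inventory), which is F(~reject_inventory): ~reject_inventory is forbidden.

Forbidden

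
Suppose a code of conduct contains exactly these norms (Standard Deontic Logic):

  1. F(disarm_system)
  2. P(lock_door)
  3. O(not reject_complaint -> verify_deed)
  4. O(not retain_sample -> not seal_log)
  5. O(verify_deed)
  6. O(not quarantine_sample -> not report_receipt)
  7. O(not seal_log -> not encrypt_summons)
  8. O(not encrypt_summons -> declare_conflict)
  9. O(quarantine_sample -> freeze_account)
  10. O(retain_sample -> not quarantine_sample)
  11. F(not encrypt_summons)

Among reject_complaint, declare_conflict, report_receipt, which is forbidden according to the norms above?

Premise 11, F(not encrypt_summons), is equivalent to O(encrypt_summons).
The contrapositive of premise 7 (O(not seal_log -> not encrypt_summons)) is O(encrypt_summons -> seal_log), and O(encrypt_summons) is already established, so O(seal_log).
The contrapositive of premise 4 (O(not retain_sample -> not seal_log)) is O(seal_log -> retain_sample), and O(seal_log) is already established, so O(retain_sample).
With premise 10, O(retain_sample -> not quarantine_sample), the K-axiom yields O(not quarantine_sample).
Premise 6 is O(not quarantine_sample -> not report_receipt); since O(not quarantine_sample), deontic closure gives O(not report_receipt).
So O(not report_receipt) holds, i.e. report_receipt is forbidden. None of the other listed options is forbidden under the premises.

report_receipt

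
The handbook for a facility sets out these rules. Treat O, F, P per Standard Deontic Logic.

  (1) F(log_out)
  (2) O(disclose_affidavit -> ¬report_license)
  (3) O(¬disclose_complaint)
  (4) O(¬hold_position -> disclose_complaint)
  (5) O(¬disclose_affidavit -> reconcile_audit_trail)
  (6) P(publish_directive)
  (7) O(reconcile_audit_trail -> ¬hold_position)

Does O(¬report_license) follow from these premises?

Yes

From premise 3 we have O(¬disclose_complaint).
Premise 4 is O(¬hold_position -> disclose_complaint); contrapositively O(¬disclose_complaint -> hold_position). Since O(¬disclose_complaint) holds, K gives O(hold_position).
Premise 7 is O(reconcile_audit_trail -> ¬hold_position); contrapositively O(hold_position -> ¬reconcile_audit_trail). Since O(hold_position) holds, K gives O(¬reconcile_audit_trail).
Premise 5 is O(¬disclose_affidavit -> reconcile_audit_trail); contrapositively O(¬reconcile_audit_trail -> disclose_affidavit). Since O(¬reconcile_audit_trail) holds, K gives O(disclose_affidavit).
Applying K to premise 2 (O(disclose_affidavit -> ¬report_license)) and O(disclose_affidavit) yields O(¬report_license).
Premises 1, 6 do not contribute to this derivation.
So O(¬report_license) follows.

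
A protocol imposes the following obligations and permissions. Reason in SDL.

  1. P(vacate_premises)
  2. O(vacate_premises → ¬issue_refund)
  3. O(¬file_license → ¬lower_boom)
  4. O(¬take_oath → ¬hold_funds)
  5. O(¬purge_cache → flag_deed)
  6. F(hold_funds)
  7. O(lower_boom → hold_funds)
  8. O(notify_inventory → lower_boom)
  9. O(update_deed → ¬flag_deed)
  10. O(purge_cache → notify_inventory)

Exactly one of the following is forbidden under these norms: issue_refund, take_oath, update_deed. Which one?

update_deed

F(hold_funds) at premise 6 means O(¬hold_funds).
Premise 7, O(lower_boom → hold_funds), contraposes to O(¬hold_funds → ¬lower_boom); with O(¬hold_funds) we get O(¬lower_boom).
Premise 8 is O(notify_inventory → lower_boom); contrapositively O(¬lower_boom → ¬notify_inventory). Since O(¬lower_boom) holds, K gives O(¬notify_inventory).
Premise 10 is O(purge_cache → notify_inventory); contrapositively O(¬notify_inventory → ¬purge_cache). Since O(¬notify_inventory) holds, K gives O(¬purge_cache).
With premise 5, O(¬purge_cache → flag_deed), the K-axiom yields O(flag_deed).
Premise 9 is O(update_deed → ¬flag_deed); contrapositively O(flag_deed → ¬update_deed). Since O(flag_deed) holds, K gives O(¬update_deed).
So O(¬update_deed) holds, i.e. update_deed is forbidden. None of the other listed options is forbidden under the premises.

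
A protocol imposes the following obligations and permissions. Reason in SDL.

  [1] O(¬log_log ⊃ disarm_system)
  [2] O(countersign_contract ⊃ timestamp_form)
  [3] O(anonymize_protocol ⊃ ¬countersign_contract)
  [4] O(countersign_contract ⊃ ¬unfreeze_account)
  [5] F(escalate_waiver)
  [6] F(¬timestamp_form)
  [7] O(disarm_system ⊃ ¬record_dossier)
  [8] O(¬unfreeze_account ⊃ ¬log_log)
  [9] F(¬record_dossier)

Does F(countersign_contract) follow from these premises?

F(¬record_dossier) at premise 9 means O(record_dossier).
The contrapositive of premise 7 (O(disarm_system ⊃ ¬record_dossier)) is O(record_dossier ⊃ ¬disarm_system), and O(record_dossier) is already established, so O(¬disarm_system).
Premise 1 is O(¬log_log ⊃ disarm_system); contrapositively O(¬disarm_system ⊃ log_log). Since O(¬disarm_system) holds, K gives O(log_log).
Premise 8 is O(¬unfreeze_account ⊃ ¬log_log); contrapositively O(log_log ⊃ unfreeze_account). Since O(log_log) holds, K gives O(unfreeze_account).
The contrapositive of premise 4 (O(countersign_contract ⊃ ¬unfreeze_account)) is O(unfreeze_account ⊃ ¬countersign_contract), and O(unfreeze_account) is already established, so O(¬countersign_contract).
Premises 2, 3, 5, 6 do not contribute to this derivation.
So O(¬countersign_contract) holds, i.e. F(countersign_contract). The claim follows.

Yes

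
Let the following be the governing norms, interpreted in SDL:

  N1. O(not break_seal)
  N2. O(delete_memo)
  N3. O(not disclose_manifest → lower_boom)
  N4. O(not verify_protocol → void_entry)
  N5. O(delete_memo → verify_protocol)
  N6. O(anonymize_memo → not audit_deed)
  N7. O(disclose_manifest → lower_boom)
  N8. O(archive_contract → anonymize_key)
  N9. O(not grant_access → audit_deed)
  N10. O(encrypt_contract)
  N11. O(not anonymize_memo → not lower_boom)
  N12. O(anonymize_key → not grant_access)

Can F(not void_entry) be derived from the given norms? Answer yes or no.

Premise 4 is O(not verify_protocol → void_entry), but O(not verify_protocol) is not derivable from the premises, so it does not yield O(void_entry).
No other premise forces O(void_entry). An ideal world satisfying every premise can still have not void_entry true, so F(not void_entry) is not derivable.

No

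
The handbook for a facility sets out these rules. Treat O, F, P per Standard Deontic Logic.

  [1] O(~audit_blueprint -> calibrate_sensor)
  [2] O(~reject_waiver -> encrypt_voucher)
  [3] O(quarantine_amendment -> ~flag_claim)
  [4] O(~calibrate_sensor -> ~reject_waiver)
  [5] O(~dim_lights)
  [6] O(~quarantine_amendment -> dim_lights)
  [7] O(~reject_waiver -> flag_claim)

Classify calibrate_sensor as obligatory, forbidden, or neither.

From premise 5 we have O(~dim_lights).
The contrapositive of premise 6 (O(~quarantine_amendment -> dim_lights)) is O(~dim_lights -> quarantine_amendment), and O(~dim_lights) is already established, so O(quarantine_amendment).
Applying K to premise 3 (O(quarantine_amendment -> ~flag_claim)) and O(quarantine_amendment) yields O(~flag_claim).
The contrapositive of premise 7 (O(~reject_waiver -> flag_claim)) is O(~flag_claim -> reject_waiver), and O(~flag_claim) is already established, so O(reject_waiver).
Premise 4 is O(~calibrate_sensor -> ~reject_waiver); contrapositively O(reject_waiver -> calibrate_sensor). Since O(reject_waiver) holds, K gives O(calibrate_sensor).
Premises 1, 2 do not contribute to this derivation.
Hence calibrate_sensor is obligatory.

Obligatory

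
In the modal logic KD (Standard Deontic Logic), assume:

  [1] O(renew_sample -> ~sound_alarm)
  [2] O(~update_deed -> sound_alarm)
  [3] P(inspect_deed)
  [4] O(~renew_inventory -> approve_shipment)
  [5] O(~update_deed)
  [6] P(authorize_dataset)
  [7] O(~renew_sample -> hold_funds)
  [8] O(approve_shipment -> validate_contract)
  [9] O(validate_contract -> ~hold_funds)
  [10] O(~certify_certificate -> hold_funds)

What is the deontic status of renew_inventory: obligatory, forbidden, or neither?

Obligatory

From premise 5 we have O(~update_deed).
Premise 2 is O(~update_deed -> sound_alarm); since O(~update_deed), deontic closure gives O(sound_alarm).
Premise 1 is O(renew_sample -> ~sound_alarm); contrapositively O(sound_alarm -> ~renew_sample). Since O(sound_alarm) holds, K gives O(~renew_sample).
Premise 7 is O(~renew_sample -> hold_funds); since O(~renew_sample), deontic closure gives O(hold_funds).
Premise 9 is O(validate_contract -> ~hold_funds); contrapositively O(hold_funds -> ~validate_contract). Since O(hold_funds) holds, K gives O(~validate_contract).
Premise 8, O(approve_shipment -> validate_contract), contraposes to O(~validate_contract -> ~approve_shipment); with O(~validate_contract) we get O(~approve_shipment).
The contrapositive of premise 4 (O(~renew_inventory -> approve_shipment)) is O(~approve_shipment -> renew_inventory), and O(~approve_shipment) is already established, so O(renew_inventory).
Premises 3, 6, 10 do not contribute to this derivation.
Hence renew_inventory is obligatory.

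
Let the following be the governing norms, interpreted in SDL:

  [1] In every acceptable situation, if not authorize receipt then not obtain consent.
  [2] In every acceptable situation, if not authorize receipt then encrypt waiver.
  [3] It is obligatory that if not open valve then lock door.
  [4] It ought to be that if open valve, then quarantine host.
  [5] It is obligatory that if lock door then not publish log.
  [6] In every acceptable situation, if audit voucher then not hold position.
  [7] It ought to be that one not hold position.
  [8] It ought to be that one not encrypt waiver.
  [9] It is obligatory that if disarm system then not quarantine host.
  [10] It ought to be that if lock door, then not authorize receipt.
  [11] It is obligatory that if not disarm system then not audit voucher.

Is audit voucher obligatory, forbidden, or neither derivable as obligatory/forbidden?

Premise 8 states O(¬encrypt_waiver) outright.
Premise 2, O(¬authorize_receipt → encrypt_waiver), contraposes to O(¬encrypt_waiver → authorize_receipt); with O(¬encrypt_waiver) we get O(authorize_receipt).
The contrapositive of premise 10 (O(lock_door → ¬authorize_receipt)) is O(authorize_receipt → ¬lock_door), and O(authorize_receipt) is already established, so O(¬lock_door).
Premise 3 is O(¬open_valve → lock_door); contrapositively O(¬lock_door → open_valve). Since O(¬lock_door) holds, K gives O(open_valve).
Premise 4 is O(open_valve → quarantine_host); since O(open_valve), deontic closure gives O(quarantine_host).
The contrapositive of premise 9 (O(disarm_system → ¬quarantine_host)) is O(quarantine_host → ¬disarm_system), and O(quarantine_host) is already established, so O(¬disarm_system).
Premise 11 is O(¬disarm_system → ¬audit_voucher); since O(¬disarm_system), deontic closure gives O(¬audit_voucher).
Premises 1, 5, 6, 7 do not contribute to this derivation.
Thus O(¬audit_voucher), which is F(audit_voucher): audit_voucher is forbidden.

Forbidden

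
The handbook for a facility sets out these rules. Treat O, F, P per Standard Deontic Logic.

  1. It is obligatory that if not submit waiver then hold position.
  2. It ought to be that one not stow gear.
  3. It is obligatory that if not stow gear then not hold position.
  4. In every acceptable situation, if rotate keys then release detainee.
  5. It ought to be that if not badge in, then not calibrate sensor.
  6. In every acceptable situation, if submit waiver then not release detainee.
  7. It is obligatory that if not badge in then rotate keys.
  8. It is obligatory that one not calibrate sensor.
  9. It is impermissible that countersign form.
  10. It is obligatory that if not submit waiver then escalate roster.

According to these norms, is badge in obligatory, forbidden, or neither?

Obligatory

Premise 2 states O(¬stow_gear) outright.
Premise 3 is O(¬stow_gear → ¬hold_position); since O(¬stow_gear), deontic closure gives O(¬hold_position).
Premise 1, O(¬submit_waiver → hold_position), contraposes to O(¬hold_position → submit_waiver); with O(¬hold_position) we get O(submit_waiver).
Premise 6 is O(submit_waiver → ¬release_detainee); since O(submit_waiver), deontic closure gives O(¬release_detainee).
Premise 4 is O(rotate_keys → release_detainee); contrapositively O(¬release_detainee → ¬rotate_keys). Since O(¬release_detainee) holds, K gives O(¬rotate_keys).
Premise 7, O(¬badge_in → rotate_keys), contraposes to O(¬rotate_keys → badge_in); with O(¬rotate_keys) we get O(badge_in).
Premises 5, 8, 9, 10 do not contribute to this derivation.
Hence badge_in is obligatory.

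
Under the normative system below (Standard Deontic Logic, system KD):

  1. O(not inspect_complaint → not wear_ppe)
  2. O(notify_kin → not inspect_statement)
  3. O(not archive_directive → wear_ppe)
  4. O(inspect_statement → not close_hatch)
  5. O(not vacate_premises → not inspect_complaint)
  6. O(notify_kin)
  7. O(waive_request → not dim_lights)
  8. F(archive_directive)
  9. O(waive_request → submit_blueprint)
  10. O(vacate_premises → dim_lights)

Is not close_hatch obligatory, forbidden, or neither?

Neither

Premise 4 is O(inspect_statement → not close_hatch), but O(inspect_statement) is not derivable from the premises, so it does not yield O(not close_hatch).
No premise or chain of K-axiom applications forces O(not close_hatch), and none forces O(close_hatch). So not close_hatch is neither obligatory nor forbidden under these norms.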